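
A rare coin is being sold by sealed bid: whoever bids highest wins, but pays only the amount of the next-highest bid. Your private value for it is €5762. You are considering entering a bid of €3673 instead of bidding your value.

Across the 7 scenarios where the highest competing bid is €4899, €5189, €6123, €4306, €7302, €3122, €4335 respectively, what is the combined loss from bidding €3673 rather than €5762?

The deviation costs you only when the competing bid falls strictly between €3673 and €5762; elsewhere both bids give the same outcome.
€4899: truthful payoff €863, deviation payoff €0 → loss €863.
€5189: truthful payoff €573, deviation payoff €0 → loss €573.
€6123: outcomes coincide → loss €0.
€4306: truthful payoff €1456, deviation payoff €0 → loss €1456.
€7302: outcomes coincide → loss €0.
€3122: outcomes coincide → loss €0.
€4335: truthful payoff €1427, deviation payoff €0 → loss €1427.
Total loss = €863 + €573 + €1456 + €1427 = €4319.

€4319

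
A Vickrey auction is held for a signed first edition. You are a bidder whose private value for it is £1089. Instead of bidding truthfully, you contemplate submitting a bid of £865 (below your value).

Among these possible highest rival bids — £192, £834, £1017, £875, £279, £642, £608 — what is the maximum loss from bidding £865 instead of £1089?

£214

£192: same outcome either way → loss £0.
£834: same outcome either way → loss £0.
£1017: truthful gives £72, deviation gives £0 → loss £72.
£875: truthful gives £214, deviation gives £0 → loss £214.
£279: same outcome either way → loss £0.
£642: same outcome either way → loss £0.
£608: same outcome either way → loss £0.
Maximum loss: £214.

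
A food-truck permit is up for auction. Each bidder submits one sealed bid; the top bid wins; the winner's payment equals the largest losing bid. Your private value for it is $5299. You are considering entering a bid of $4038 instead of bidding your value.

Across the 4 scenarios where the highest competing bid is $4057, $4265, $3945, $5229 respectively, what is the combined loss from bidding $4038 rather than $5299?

$2346

The deviation costs you only when the competing bid falls strictly between $4038 and $5299; elsewhere both bids give the same outcome.
$4057: truthful payoff $1242, deviation payoff $0 → loss $1242.
$4265: truthful payoff $1034, deviation payoff $0 → loss $1034.
$3945: outcomes coincide → loss $0.
$5229: truthful payoff $70, deviation payoff $0 → loss $70.
Total loss = $1242 + $1034 + $70 = $2346.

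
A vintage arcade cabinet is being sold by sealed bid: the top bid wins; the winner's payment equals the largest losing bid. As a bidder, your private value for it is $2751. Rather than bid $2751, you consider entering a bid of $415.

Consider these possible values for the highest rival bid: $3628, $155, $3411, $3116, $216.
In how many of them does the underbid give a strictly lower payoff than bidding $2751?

0

The deviation hurts exactly when the highest competing bid lies strictly between $415 and $2751 — underbidding then forfeits a profitable win.
$3628: above both → same outcome either way.
$155: below both → same outcome either way.
$3411: above both → same outcome either way.
$3116: above both → same outcome either way.
$216: below both → same outcome either way.
Count: 0.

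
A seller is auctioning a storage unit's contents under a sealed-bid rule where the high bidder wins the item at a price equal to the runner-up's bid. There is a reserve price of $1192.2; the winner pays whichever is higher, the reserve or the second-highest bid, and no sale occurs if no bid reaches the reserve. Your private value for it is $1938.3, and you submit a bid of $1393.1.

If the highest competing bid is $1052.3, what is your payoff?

$746.1

Your bid $1393.1 is the highest and exceeds the reserve.
Price = max(second-highest bid, reserve) = max($1052.3, $1192.2) = $1192.2.
Payoff = $1938.3 − $1192.2 = $746.1.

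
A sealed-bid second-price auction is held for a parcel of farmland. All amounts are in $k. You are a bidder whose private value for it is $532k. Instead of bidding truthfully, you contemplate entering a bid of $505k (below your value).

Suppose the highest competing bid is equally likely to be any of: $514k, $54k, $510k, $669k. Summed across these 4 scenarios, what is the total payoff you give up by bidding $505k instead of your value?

The deviation costs you only when the competing bid falls strictly between $505k and $532k; elsewhere both bids give the same outcome.
$514k: truthful payoff $18k, deviation payoff $0k → loss $18k.
$54k: outcomes coincide → loss $0k.
$510k: truthful payoff $22k, deviation payoff $0k → loss $22k.
$669k: outcomes coincide → loss $0k.
Total loss = $18k + $22k = $40k.

$40k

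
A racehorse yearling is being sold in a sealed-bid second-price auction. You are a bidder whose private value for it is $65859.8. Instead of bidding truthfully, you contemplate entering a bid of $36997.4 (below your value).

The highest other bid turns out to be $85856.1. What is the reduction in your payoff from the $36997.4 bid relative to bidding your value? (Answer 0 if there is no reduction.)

Bidding your value $65859.8: you lose (since $65859.8 < $85856.1). Payoff $0.
Bidding $36997.4: you lose. Payoff $0.
Difference = $0 − $0 = $0; both bids lead to the same outcome because the competing bid is above both your value and your alternative bid.

$0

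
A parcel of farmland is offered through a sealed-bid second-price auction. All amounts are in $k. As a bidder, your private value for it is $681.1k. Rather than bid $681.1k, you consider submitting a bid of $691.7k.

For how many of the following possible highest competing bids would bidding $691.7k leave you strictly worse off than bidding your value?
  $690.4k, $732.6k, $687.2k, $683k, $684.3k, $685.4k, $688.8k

6

The deviation hurts exactly when the highest competing bid lies strictly between $681.1k and $691.7k — overbidding then wins at a price above your value.
$690.4k: inside the interval → strictly worse (loss $9.3k).
$732.6k: above both → same outcome either way.
$687.2k: inside the interval → strictly worse (loss $6.1k).
$683k: inside the interval → strictly worse (loss $1.9k).
$684.3k: inside the interval → strictly worse (loss $3.2k).
$685.4k: inside the interval → strictly worse (loss $4.3k).
$688.8k: inside the interval → strictly worse (loss $7.7k).
Count: 6.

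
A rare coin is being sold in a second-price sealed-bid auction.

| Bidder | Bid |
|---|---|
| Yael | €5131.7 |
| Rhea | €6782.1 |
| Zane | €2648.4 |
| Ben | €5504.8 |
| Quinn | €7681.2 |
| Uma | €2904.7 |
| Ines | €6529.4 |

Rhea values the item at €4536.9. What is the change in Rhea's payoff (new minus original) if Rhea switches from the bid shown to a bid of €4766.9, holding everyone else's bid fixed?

€0

The highest bid among the other bidders is €7681.2; Rhea's bid doesn't change that.
Original bid €6782.1: Rhea is not highest (top rival bid is €7681.2); payoff €0.
Alternative bid €4766.9: Rhea is not highest (top rival bid is €7681.2); payoff €0.
Change in payoff = €0 − (€0) = €0.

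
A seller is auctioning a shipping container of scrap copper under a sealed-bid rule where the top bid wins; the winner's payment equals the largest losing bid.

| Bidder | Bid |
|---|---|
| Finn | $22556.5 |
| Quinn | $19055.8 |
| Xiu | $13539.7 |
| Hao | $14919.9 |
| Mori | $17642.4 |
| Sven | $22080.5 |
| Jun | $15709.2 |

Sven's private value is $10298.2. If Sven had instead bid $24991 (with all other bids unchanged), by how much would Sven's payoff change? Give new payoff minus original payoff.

−$12258.3

The highest bid among the other bidders is $22556.5; Sven's bid doesn't change that.
Original bid $22080.5: Sven is not highest (top rival bid is $22556.5); payoff $0.
Alternative bid $24991: Sven is highest, pays the top rival bid $22556.5; payoff $10298.2 − $22556.5 = −$12258.3.
Change in payoff = −$12258.3 − ($0) = −$12258.3.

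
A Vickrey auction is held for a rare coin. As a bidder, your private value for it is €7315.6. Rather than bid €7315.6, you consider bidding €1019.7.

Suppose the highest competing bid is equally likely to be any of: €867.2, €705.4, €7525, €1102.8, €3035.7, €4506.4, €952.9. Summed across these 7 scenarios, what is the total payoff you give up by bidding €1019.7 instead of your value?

The deviation costs you only when the competing bid falls strictly between €1019.7 and €7315.6; elsewhere both bids give the same outcome.
€867.2: outcomes coincide → loss €0.
€705.4: outcomes coincide → loss €0.
€7525: outcomes coincide → loss €0.
€1102.8: truthful payoff €6212.8, deviation payoff €0 → loss €6212.8.
€3035.7: truthful payoff €4279.9, deviation payoff €0 → loss €4279.9.
€4506.4: truthful payoff €2809.2, deviation payoff €0 → loss €2809.2.
€952.9: outcomes coincide → loss €0.
Total loss = €6212.8 + €4279.9 + €2809.2 = €13301.9.

€13301.9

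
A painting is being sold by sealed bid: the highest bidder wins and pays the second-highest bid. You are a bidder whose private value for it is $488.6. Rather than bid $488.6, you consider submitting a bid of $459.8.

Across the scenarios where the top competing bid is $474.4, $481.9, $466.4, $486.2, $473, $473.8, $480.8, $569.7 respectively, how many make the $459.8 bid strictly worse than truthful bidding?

7

The deviation hurts exactly when the highest competing bid lies strictly between $459.8 and $488.6 — underbidding then forfeits a profitable win.
$474.4: inside the interval → strictly worse (loss $14.2).
$481.9: inside the interval → strictly worse (loss $6.7).
$466.4: inside the interval → strictly worse (loss $22.2).
$486.2: inside the interval → strictly worse (loss $2.4).
$473: inside the interval → strictly worse (loss $15.6).
$473.8: inside the interval → strictly worse (loss $14.8).
$480.8: inside the interval → strictly worse (loss $7.8).
$569.7: above both → same outcome either way.
Count: 7.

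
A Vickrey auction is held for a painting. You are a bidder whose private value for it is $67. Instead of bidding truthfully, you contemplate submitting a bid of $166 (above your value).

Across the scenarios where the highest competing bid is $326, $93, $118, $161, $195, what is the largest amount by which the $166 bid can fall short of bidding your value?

$326: same outcome either way → loss $0.
$93: truthful gives $0, deviation gives −$26 → loss $26.
$118: truthful gives $0, deviation gives −$51 → loss $51.
$161: truthful gives $0, deviation gives −$94 → loss $94.
$195: same outcome either way → loss $0.
Maximum loss: $94.

$94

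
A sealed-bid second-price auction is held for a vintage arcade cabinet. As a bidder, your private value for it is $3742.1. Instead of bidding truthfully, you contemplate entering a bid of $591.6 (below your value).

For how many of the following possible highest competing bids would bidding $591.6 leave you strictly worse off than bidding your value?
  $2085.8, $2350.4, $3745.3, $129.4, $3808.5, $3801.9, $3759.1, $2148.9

The deviation hurts exactly when the highest competing bid lies strictly between $591.6 and $3742.1 — underbidding then forfeits a profitable win.
$2085.8: inside the interval → strictly worse (loss $1656.3).
$2350.4: inside the interval → strictly worse (loss $1391.7).
$3745.3: above both → same outcome either way.
$129.4: below both → same outcome either way.
$3808.5: above both → same outcome either way.
$3801.9: above both → same outcome either way.
$3759.1: above both → same outcome either way.
$2148.9: inside the interval → strictly worse (loss $1593.2).
Count: 3.

3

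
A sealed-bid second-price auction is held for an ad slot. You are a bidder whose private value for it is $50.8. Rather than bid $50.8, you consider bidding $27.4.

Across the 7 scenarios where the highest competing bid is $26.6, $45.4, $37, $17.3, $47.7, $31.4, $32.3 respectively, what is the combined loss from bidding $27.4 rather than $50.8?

The deviation costs you only when the competing bid falls strictly between $27.4 and $50.8; elsewhere both bids give the same outcome.
$26.6: outcomes coincide → loss $0.
$45.4: truthful payoff $5.4, deviation payoff $0 → loss $5.4.
$37: truthful payoff $13.8, deviation payoff $0 → loss $13.8.
$17.3: outcomes coincide → loss $0.
$47.7: truthful payoff $3.1, deviation payoff $0 → loss $3.1.
$31.4: truthful payoff $19.4, deviation payoff $0 → loss $19.4.
$32.3: truthful payoff $18.5, deviation payoff $0 → loss $18.5.
Total loss = $5.4 + $13.8 + $3.1 + $19.4 + $18.5 = $60.2.

$60.2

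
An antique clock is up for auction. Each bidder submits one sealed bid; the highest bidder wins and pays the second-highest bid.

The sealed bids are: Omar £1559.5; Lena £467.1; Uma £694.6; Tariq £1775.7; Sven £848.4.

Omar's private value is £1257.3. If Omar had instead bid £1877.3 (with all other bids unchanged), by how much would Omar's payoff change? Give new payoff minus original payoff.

−£518.4

The highest bid among the other bidders is £1775.7; Omar's bid doesn't change that.
Original bid £1559.5: Omar is not highest (top rival bid is £1775.7); payoff £0.
Alternative bid £1877.3: Omar is highest, pays the top rival bid £1775.7; payoff £1257.3 − £1775.7 = −£518.4.
Change in payoff = −£518.4 − (£0) = −£518.4.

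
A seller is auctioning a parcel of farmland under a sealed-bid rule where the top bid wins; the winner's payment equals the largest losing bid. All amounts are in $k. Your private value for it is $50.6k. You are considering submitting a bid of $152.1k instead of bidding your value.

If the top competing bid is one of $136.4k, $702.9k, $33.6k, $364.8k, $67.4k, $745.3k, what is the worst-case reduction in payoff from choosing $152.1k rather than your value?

$136.4k: truthful gives $0k, deviation gives −$85.8k → loss $85.8k.
$702.9k: same outcome either way → loss $0k.
$33.6k: same outcome either way → loss $0k.
$364.8k: same outcome either way → loss $0k.
$67.4k: truthful gives $0k, deviation gives −$16.8k → loss $16.8k.
$745.3k: same outcome either way → loss $0k.
Maximum loss: $85.8k.

$85.8k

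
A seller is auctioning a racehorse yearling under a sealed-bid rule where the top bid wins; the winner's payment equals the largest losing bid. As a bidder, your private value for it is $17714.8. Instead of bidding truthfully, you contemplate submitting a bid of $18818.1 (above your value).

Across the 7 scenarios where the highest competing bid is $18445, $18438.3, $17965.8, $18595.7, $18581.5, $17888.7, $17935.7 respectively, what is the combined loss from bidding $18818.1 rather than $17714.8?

$3847.1

The deviation costs you only when the competing bid falls strictly between $17714.8 and $18818.1; elsewhere both bids give the same outcome.
$18445: truthful payoff $0, deviation payoff −$730.2 → loss $730.2.
$18438.3: truthful payoff $0, deviation payoff −$723.5 → loss $723.5.
$17965.8: truthful payoff $0, deviation payoff −$251 → loss $251.
$18595.7: truthful payoff $0, deviation payoff −$880.9 → loss $880.9.
$18581.5: truthful payoff $0, deviation payoff −$866.7 → loss $866.7.
$17888.7: truthful payoff $0, deviation payoff −$173.9 → loss $173.9.
$17935.7: truthful payoff $0, deviation payoff −$220.9 → loss $220.9.
Total loss = $730.2 + $723.5 + $251 + $880.9 + $866.7 + $173.9 + $220.9 = $3847.1.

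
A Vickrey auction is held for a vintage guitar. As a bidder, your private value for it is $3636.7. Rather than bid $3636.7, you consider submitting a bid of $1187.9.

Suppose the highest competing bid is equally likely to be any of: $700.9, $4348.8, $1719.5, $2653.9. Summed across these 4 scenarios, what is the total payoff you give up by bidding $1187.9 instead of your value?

$2900

The deviation costs you only when the competing bid falls strictly between $1187.9 and $3636.7; elsewhere both bids give the same outcome.
$700.9: outcomes coincide → loss $0.
$4348.8: outcomes coincide → loss $0.
$1719.5: truthful payoff $1917.2, deviation payoff $0 → loss $1917.2.
$2653.9: truthful payoff $982.8, deviation payoff $0 → loss $982.8.
Total loss = $1917.2 + $982.8 = $2900.
In a second-price auction your bid sets only whether you win, not what you pay, so bidding your true value is weakly dominant.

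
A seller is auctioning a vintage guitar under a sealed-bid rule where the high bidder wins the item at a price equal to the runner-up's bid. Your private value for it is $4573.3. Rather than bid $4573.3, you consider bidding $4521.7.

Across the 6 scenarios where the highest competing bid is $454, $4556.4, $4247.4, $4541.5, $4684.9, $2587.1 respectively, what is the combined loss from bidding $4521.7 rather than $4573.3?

$48.7

The deviation costs you only when the competing bid falls strictly between $4521.7 and $4573.3; elsewhere both bids give the same outcome.
$454: outcomes coincide → loss $0.
$4556.4: truthful payoff $16.9, deviation payoff $0 → loss $16.9.
$4247.4: outcomes coincide → loss $0.
$4541.5: truthful payoff $31.8, deviation payoff $0 → loss $31.8.
$4684.9: outcomes coincide → loss $0.
$2587.1: outcomes coincide → loss $0.
Total loss = $16.9 + $31.8 = $48.7.
In a second-price auction your bid sets only whether you win, not what you pay, so bidding your true value is weakly dominant.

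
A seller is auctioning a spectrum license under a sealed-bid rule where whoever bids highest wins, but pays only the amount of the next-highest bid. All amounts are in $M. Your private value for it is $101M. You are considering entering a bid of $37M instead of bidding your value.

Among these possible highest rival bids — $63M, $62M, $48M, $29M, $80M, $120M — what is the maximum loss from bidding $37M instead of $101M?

$53M

$63M: truthful gives $38M, deviation gives $0M → loss $38M.
$62M: truthful gives $39M, deviation gives $0M → loss $39M.
$48M: truthful gives $53M, deviation gives $0M → loss $53M.
$29M: same outcome either way → loss $0M.
$80M: truthful gives $21M, deviation gives $0M → loss $21M.
$120M: same outcome either way → loss $0M.
Maximum loss: $53M.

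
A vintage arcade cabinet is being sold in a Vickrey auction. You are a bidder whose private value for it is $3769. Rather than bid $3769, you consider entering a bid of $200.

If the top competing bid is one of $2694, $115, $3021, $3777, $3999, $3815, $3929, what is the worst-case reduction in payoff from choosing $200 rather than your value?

$1075

$2694: truthful gives $1075, deviation gives $0 → loss $1075.
$115: same outcome either way → loss $0.
$3021: truthful gives $748, deviation gives $0 → loss $748.
$3777: same outcome either way → loss $0.
$3999: same outcome either way → loss $0.
$3815: same outcome either way → loss $0.
$3929: same outcome either way → loss $0.
Maximum loss: $1075.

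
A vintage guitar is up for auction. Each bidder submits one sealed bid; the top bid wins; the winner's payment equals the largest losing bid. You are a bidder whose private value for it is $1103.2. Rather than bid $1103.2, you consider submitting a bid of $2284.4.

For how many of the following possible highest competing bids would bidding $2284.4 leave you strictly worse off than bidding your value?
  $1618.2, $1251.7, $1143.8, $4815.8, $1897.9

The deviation hurts exactly when the highest competing bid lies strictly between $1103.2 and $2284.4 — overbidding then wins at a price above your value.
$1618.2: inside the interval → strictly worse (loss $515).
$1251.7: inside the interval → strictly worse (loss $148.5).
$1143.8: inside the interval → strictly worse (loss $40.6).
$4815.8: above both → same outcome either way.
$1897.9: inside the interval → strictly worse (loss $794.7).
Count: 4.

4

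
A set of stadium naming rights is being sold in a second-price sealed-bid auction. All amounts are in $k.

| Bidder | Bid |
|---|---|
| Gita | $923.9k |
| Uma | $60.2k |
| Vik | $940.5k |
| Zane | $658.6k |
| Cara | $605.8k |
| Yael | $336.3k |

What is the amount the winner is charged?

$923.9k

Highest bid: Vik at $940.5k, so Vik wins.
Second-highest bid: Gita at $923.9k — that is the price the winner pays.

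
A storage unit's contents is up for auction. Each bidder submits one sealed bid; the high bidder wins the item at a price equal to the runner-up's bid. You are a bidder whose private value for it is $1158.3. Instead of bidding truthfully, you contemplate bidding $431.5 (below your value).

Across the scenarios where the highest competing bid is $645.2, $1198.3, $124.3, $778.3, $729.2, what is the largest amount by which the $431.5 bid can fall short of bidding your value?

$645.2: truthful gives $513.1, deviation gives $0 → loss $513.1.
$1198.3: same outcome either way → loss $0.
$124.3: same outcome either way → loss $0.
$778.3: truthful gives $380, deviation gives $0 → loss $380.
$729.2: truthful gives $429.1, deviation gives $0 → loss $429.1.
Maximum loss: $513.1.

$513.1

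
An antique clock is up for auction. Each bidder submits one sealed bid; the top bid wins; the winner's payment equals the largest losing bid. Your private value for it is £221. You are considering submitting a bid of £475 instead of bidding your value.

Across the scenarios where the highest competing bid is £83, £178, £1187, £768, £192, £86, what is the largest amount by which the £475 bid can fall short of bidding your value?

£83: same outcome either way → loss £0.
£178: same outcome either way → loss £0.
£1187: same outcome either way → loss £0.
£768: same outcome either way → loss £0.
£192: same outcome either way → loss £0.
£86: same outcome either way → loss £0.
Maximum loss: £0.

£0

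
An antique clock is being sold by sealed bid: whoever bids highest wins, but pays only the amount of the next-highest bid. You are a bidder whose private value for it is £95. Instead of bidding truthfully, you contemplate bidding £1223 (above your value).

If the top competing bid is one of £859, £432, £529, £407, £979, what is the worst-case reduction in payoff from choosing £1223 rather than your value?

£859: truthful gives £0, deviation gives −£764 → loss £764.
£432: truthful gives £0, deviation gives −£337 → loss £337.
£529: truthful gives £0, deviation gives −£434 → loss £434.
£407: truthful gives £0, deviation gives −£312 → loss £312.
£979: truthful gives £0, deviation gives −£884 → loss £884.
Maximum loss: £884.

£884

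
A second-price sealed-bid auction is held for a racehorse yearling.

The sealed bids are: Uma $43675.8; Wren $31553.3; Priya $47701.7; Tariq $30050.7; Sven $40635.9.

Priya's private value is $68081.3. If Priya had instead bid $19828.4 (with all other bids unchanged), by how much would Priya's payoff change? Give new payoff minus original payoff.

−$24405.5

The highest bid among the other bidders is $43675.8; Priya's bid doesn't change that.
Original bid $47701.7: Priya is highest, pays the top rival bid $43675.8; payoff $68081.3 − $43675.8 = $24405.5.
Alternative bid $19828.4: Priya is not highest (top rival bid is $43675.8); payoff $0.
Change in payoff = $0 − ($24405.5) = −$24405.5.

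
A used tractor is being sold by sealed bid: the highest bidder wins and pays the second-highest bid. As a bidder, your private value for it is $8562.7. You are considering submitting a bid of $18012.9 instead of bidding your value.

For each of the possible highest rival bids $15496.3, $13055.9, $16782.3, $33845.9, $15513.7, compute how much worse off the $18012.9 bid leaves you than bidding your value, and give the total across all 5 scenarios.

$26597.4

The deviation costs you only when the competing bid falls strictly between $8562.7 and $18012.9; elsewhere both bids give the same outcome.
$15496.3: truthful payoff $0, deviation payoff −$6933.6 → loss $6933.6.
$13055.9: truthful payoff $0, deviation payoff −$4493.2 → loss $4493.2.
$16782.3: truthful payoff $0, deviation payoff −$8219.6 → loss $8219.6.
$33845.9: outcomes coincide → loss $0.
$15513.7: truthful payoff $0, deviation payoff −$6951 → loss $6951.
Total loss = $6933.6 + $4493.2 + $8219.6 + $6951 = $26597.4.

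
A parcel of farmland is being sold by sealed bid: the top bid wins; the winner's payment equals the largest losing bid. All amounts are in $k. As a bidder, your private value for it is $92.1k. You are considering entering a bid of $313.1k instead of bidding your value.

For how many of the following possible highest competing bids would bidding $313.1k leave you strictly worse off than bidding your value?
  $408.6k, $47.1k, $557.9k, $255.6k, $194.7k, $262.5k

3

The deviation hurts exactly when the highest competing bid lies strictly between $92.1k and $313.1k — overbidding then wins at a price above your value.
$408.6k: above both → same outcome either way.
$47.1k: below both → same outcome either way.
$557.9k: above both → same outcome either way.
$255.6k: inside the interval → strictly worse (loss $163.5k).
$194.7k: inside the interval → strictly worse (loss $102.6k).
$262.5k: inside the interval → strictly worse (loss $170.4k).
Count: 3.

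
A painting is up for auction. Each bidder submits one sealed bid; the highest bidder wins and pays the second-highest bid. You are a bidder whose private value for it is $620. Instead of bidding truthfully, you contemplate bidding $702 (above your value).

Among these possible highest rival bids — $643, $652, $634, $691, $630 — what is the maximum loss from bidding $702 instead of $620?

$643: truthful gives $0, deviation gives −$23 → loss $23.
$652: truthful gives $0, deviation gives −$32 → loss $32.
$634: truthful gives $0, deviation gives −$14 → loss $14.
$691: truthful gives $0, deviation gives −$71 → loss $71.
$630: truthful gives $0, deviation gives −$10 → loss $10.
Maximum loss: $71.

$71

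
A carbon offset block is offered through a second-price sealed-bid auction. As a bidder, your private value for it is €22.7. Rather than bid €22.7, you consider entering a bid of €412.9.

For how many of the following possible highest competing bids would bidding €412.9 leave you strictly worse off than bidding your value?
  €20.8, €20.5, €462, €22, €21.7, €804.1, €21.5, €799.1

0

The deviation hurts exactly when the highest competing bid lies strictly between €22.7 and €412.9 — overbidding then wins at a price above your value.
€20.8: below both → same outcome either way.
€20.5: below both → same outcome either way.
€462: above both → same outcome either way.
€22: below both → same outcome either way.
€21.7: below both → same outcome either way.
€804.1: above both → same outcome either way.
€21.5: below both → same outcome either way.
€799.1: above both → same outcome either way.
Count: 0.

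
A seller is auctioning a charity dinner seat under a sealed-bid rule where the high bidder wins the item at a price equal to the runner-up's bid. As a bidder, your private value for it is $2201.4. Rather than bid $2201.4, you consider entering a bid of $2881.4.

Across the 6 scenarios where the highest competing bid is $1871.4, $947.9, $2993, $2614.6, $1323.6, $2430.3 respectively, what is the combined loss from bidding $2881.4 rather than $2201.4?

The deviation costs you only when the competing bid falls strictly between $2201.4 and $2881.4; elsewhere both bids give the same outcome.
$1871.4: outcomes coincide → loss $0.
$947.9: outcomes coincide → loss $0.
$2993: outcomes coincide → loss $0.
$2614.6: truthful payoff $0, deviation payoff −$413.2 → loss $413.2.
$1323.6: outcomes coincide → loss $0.
$2430.3: truthful payoff $0, deviation payoff −$228.9 → loss $228.9.
Total loss = $413.2 + $228.9 = $642.1.

$642.1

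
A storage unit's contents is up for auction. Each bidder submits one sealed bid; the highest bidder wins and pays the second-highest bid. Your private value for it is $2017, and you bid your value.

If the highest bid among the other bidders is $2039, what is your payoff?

$0

Your bid $2017 is below the highest competing bid $2039, so you lose.
A losing bidder pays nothing and receives nothing: payoff = $0.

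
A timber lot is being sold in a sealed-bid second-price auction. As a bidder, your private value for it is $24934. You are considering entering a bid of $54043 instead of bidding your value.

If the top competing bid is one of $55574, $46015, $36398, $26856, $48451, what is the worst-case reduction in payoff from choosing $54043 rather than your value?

$55574: same outcome either way → loss $0.
$46015: truthful gives $0, deviation gives −$21081 → loss $21081.
$36398: truthful gives $0, deviation gives −$11464 → loss $11464.
$26856: truthful gives $0, deviation gives −$1922 → loss $1922.
$48451: truthful gives $0, deviation gives −$23517 → loss $23517.
Maximum loss: $23517.

$23517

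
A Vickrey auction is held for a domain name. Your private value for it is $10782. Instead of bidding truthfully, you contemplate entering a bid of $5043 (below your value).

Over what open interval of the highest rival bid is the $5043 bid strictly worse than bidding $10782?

If the competing bid is below $5043, both bids win at the same price — no difference.
If it is above $10782, both bids lose — no difference.
If it lies strictly between $5043 and $10782, bidding your value wins at a price below your value (positive payoff) while bidding $5043 loses (payoff 0).
So the deviation strictly hurts on the open interval ($5043, $10782).

($5043, $10782)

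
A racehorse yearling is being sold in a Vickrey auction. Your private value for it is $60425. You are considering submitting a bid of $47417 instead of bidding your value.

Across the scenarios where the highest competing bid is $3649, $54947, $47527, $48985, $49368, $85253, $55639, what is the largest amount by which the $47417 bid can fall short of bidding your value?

$3649: same outcome either way → loss $0.
$54947: truthful gives $5478, deviation gives $0 → loss $5478.
$47527: truthful gives $12898, deviation gives $0 → loss $12898.
$48985: truthful gives $11440, deviation gives $0 → loss $11440.
$49368: truthful gives $11057, deviation gives $0 → loss $11057.
$85253: same outcome either way → loss $0.
$55639: truthful gives $4786, deviation gives $0 → loss $4786.
Maximum loss: $12898.

$12898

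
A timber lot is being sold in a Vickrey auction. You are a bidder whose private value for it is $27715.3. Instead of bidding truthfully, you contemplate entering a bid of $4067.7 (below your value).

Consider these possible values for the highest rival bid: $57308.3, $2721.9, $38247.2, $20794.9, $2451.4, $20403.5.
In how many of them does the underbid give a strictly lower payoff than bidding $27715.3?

2

The deviation hurts exactly when the highest competing bid lies strictly between $4067.7 and $27715.3 — underbidding then forfeits a profitable win.
$57308.3: above both → same outcome either way.
$2721.9: below both → same outcome either way.
$38247.2: above both → same outcome either way.
$20794.9: inside the interval → strictly worse (loss $6920.4).
$2451.4: below both → same outcome either way.
$20403.5: inside the interval → strictly worse (loss $7311.8).
Count: 2.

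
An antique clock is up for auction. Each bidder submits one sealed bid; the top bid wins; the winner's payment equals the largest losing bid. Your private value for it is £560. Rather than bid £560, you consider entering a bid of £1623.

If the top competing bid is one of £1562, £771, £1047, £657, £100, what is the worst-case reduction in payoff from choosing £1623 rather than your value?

£1562: truthful gives £0, deviation gives −£1002 → loss £1002.
£771: truthful gives £0, deviation gives −£211 → loss £211.
£1047: truthful gives £0, deviation gives −£487 → loss £487.
£657: truthful gives £0, deviation gives −£97 → loss £97.
£100: same outcome either way → loss £0.
Maximum loss: £1002.

£1002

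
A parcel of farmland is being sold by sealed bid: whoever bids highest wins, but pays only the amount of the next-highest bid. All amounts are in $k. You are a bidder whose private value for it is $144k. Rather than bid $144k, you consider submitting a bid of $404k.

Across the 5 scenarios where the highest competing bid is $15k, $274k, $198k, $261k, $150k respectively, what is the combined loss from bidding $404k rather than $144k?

$307k

The deviation costs you only when the competing bid falls strictly between $144k and $404k; elsewhere both bids give the same outcome.
$15k: outcomes coincide → loss $0k.
$274k: truthful payoff $0k, deviation payoff −$130k → loss $130k.
$198k: truthful payoff $0k, deviation payoff −$54k → loss $54k.
$261k: truthful payoff $0k, deviation payoff −$117k → loss $117k.
$150k: truthful payoff $0k, deviation payoff −$6k → loss $6k.
Total loss = $130k + $54k + $117k + $6k = $307k.
Truthful bidding weakly dominates here: raising your bid can only win items priced above your value, and lowering it can only forfeit items priced below.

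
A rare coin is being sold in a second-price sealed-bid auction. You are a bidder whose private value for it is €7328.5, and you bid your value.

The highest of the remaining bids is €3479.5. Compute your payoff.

€3849

Your bid €7328.5 exceeds the highest competing bid €3479.5, so you win.
In a second-price auction the winner pays the second-highest bid, €3479.5.
Payoff = value − price = €7328.5 − €3479.5 = €3849.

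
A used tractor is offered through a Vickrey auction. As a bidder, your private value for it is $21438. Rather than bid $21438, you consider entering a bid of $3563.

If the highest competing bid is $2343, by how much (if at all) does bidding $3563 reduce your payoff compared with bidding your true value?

Bidding your value $21438: you win (since $21438 > $2343) and pay $2343. Payoff $19095.
Bidding $3563: you win and pay $2343. Payoff $21438 − $2343 = $19095.
Difference = $19095 − $19095 = $0; both bids lead to the same outcome because the competing bid is below both your value and your alternative bid.

$0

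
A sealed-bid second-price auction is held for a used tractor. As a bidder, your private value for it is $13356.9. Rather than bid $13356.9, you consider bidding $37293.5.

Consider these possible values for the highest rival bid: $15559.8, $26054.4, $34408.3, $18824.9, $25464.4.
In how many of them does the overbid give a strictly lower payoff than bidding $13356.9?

5

The deviation hurts exactly when the highest competing bid lies strictly between $13356.9 and $37293.5 — overbidding then wins at a price above your value.
$15559.8: inside the interval → strictly worse (loss $2202.9).
$26054.4: inside the interval → strictly worse (loss $12697.5).
$34408.3: inside the interval → strictly worse (loss $21051.4).
$18824.9: inside the interval → strictly worse (loss $5468).
$25464.4: inside the interval → strictly worse (loss $12107.5).
Count: 5.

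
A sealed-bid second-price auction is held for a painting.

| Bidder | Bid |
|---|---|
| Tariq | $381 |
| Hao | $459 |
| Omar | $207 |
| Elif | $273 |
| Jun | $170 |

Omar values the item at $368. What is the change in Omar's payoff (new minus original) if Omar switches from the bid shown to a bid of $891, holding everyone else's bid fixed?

The highest bid among the other bidders is $459; Omar's bid doesn't change that.
Original bid $207: Omar is not highest (top rival bid is $459); payoff $0.
Alternative bid $891: Omar is highest, pays the top rival bid $459; payoff $368 − $459 = −$91.
Change in payoff = −$91 − ($0) = −$91.

−$91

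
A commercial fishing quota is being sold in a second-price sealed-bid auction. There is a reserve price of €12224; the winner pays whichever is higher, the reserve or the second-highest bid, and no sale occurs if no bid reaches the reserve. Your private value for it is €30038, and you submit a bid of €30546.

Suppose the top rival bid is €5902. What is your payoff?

Your bid €30546 is the highest and exceeds the reserve.
Price = max(second-highest bid, reserve) = max(€5902, €12224) = €12224.
Payoff = €30038 − €12224 = €17814.

€17814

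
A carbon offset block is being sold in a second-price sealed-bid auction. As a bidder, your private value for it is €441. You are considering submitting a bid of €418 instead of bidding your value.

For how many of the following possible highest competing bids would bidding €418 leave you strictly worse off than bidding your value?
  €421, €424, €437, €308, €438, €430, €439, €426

7

The deviation hurts exactly when the highest competing bid lies strictly between €418 and €441 — underbidding then forfeits a profitable win.
€421: inside the interval → strictly worse (loss €20).
€424: inside the interval → strictly worse (loss €17).
€437: inside the interval → strictly worse (loss €4).
€308: below both → same outcome either way.
€438: inside the interval → strictly worse (loss €3).
€430: inside the interval → strictly worse (loss €11).
€439: inside the interval → strictly worse (loss €2).
€426: inside the interval → strictly worse (loss €15).
Count: 7.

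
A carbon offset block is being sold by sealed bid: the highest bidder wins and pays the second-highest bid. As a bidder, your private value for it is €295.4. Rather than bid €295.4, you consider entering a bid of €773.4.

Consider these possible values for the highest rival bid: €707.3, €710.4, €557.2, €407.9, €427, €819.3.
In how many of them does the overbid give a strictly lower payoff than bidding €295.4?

5

The deviation hurts exactly when the highest competing bid lies strictly between €295.4 and €773.4 — overbidding then wins at a price above your value.
€707.3: inside the interval → strictly worse (loss €411.9).
€710.4: inside the interval → strictly worse (loss €415).
€557.2: inside the interval → strictly worse (loss €261.8).
€407.9: inside the interval → strictly worse (loss €112.5).
€427: inside the interval → strictly worse (loss €131.6).
€819.3: above both → same outcome either way.
Count: 5.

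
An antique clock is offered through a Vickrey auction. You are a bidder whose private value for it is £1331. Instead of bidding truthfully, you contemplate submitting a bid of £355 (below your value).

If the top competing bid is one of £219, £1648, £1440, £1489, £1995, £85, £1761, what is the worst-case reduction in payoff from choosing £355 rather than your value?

£219: same outcome either way → loss £0.
£1648: same outcome either way → loss £0.
£1440: same outcome either way → loss £0.
£1489: same outcome either way → loss £0.
£1995: same outcome either way → loss £0.
£85: same outcome either way → loss £0.
£1761: same outcome either way → loss £0.
Maximum loss: £0.

£0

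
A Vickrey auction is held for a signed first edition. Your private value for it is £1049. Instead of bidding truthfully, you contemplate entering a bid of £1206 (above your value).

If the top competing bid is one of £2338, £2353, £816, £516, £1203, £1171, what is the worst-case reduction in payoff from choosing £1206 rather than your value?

£154

£2338: same outcome either way → loss £0.
£2353: same outcome either way → loss £0.
£816: same outcome either way → loss £0.
£516: same outcome either way → loss £0.
£1203: truthful gives £0, deviation gives −£154 → loss £154.
£1171: truthful gives £0, deviation gives −£122 → loss £122.
Maximum loss: £154.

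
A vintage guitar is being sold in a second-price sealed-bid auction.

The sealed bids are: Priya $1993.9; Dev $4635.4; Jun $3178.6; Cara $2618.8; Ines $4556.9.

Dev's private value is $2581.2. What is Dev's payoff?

Highest bid: Dev at $4635.4, so Dev wins.
Second-highest bid: Ines at $4556.9 — that is the price the winner pays.
Dev's payoff = value − price = $2581.2 − $4556.9 = −$1975.7.

−$1975.7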